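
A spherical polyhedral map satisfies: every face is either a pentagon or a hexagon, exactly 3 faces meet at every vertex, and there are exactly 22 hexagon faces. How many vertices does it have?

64

Let x be the number of pentagons; then F = 22 + x.
Edge–face incidences: 2E = 6·22 + 5·x = 132 + 5x.
Every vertex has degree 3, so 3V = 2E.
Euler: V − E + F = 2 ⇒ (2E)/3 − E + (22 + x) = 2.
Multiply by 6: 2·(2E) − 3·(2E) + 6·(22 + x) = 12, i.e. 132 + 6x − (132 + 5x) = 12.
Collecting terms: x = 12.
Then 2E = 132 + 5·12 = 192, so E = 96, V = 2E/3 = 64, F = 22 + 12 = 34.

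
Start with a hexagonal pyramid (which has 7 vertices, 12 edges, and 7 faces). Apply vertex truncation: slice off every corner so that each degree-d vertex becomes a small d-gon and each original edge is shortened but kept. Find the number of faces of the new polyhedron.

14

Truncation replaces each original edge-end by a new vertex, so V′ = 2E = 24.
Each original edge survives, and each old vertex of degree d contributes d new edges; summing degrees gives Σd = 2E, so E′ = E + 2E = 3E = 36.
Each original face survives and each original vertex becomes one new face: F′ = F + V = 14.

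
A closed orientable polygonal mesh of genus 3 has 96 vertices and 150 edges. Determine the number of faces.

50

For a closed orientable surface of genus 3, χ = 2 − 2·3 = -4.
F = -4 − V + E = -4 − 96 + 150 = 50.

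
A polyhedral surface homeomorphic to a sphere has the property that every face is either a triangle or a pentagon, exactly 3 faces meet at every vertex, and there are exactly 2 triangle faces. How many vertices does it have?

12

Let x be the number of pentagons; then F = 2 + x.
Edge–face incidences: 2E = 3·2 + 5·x = 6 + 5x.
Every vertex has degree 3, so 3V = 2E.
Euler: V − E + F = 2 ⇒ (2E)/3 − E + (2 + x) = 2.
Multiply by 6: 2·(2E) − 3·(2E) + 6·(2 + x) = 12, i.e. 12 + 6x − (6 + 5x) = 12.
Collecting terms: x + 6 = 12, so x = 6.
Then 2E = 6 + 5·6 = 36, so E = 18, V = 2E/3 = 12, F = 2 + 6 = 8.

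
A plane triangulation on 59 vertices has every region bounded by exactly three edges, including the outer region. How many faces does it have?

In a plane triangulation 3F = 2E and V − E + F = 2, so F = 2V − 4 = 2·59 − 4 = 114.

114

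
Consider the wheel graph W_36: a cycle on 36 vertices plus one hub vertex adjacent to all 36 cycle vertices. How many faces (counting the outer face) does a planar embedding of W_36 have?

37

W_36 has V = 36 + 1 = 37 vertices and E = 2·36 = 72 edges.
By Euler's formula F = 2 − V + E = 2 − 37 + 72 = 37.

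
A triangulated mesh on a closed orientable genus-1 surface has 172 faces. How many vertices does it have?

χ = 2 − 2·1 = 0, and every face is a triangle so 3F = 2E.
E = 3·172/2 = 258. Then V = 0 + E − F = 0 + 258 − 172 = 86.

86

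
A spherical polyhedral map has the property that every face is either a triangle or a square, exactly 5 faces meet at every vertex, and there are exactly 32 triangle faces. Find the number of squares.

6

Let x be the number of squares; then F = 32 + x.
Edge–face incidences: 2E = 3·32 + 4·x = 96 + 4x.
Every vertex has degree 5, so 5V = 2E.
Euler: V − E + F = 2 ⇒ (2E)/5 − E + (32 + x) = 2.
Multiply by 10: 2·(2E) − 5·(2E) + 10·(32 + x) = 20, i.e. 320 + 10x − 3·(96 + 4x) = 20.
Collecting terms: −2x + 32 = 20, so −2x = −12, so x = 6.
Then 2E = 96 + 4·6 = 120, so E = 60, V = 2E/5 = 24, F = 32 + 6 = 38.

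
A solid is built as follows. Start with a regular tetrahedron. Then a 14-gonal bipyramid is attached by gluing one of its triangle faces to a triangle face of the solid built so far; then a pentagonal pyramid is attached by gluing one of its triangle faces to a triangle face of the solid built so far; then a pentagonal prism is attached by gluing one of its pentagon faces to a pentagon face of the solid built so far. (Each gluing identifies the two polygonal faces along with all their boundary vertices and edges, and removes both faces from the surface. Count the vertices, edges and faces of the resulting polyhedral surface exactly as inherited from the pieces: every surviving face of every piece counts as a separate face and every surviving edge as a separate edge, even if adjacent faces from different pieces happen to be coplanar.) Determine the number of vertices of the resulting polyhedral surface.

A regular tetrahedron: V=4, E=6, F=4.
Attach a 14-gonal bipyramid (V=16, E=42, F=28) along a 3-gon: merge 3 vertices and 3 edges, delete both glued faces → V=17, E=45, F=30.
Attach a pentagonal pyramid (V=6, E=10, F=6) along a 3-gon: merge 3 vertices and 3 edges, delete both glued faces → V=20, E=52, F=34.
Attach a pentagonal prism (V=10, E=15, F=7) along a 5-gon: merge 5 vertices and 5 edges, delete both glued faces → V=25, E=62, F=39.
Check: V − E + F = 25 − 62 + 39 = 2.

25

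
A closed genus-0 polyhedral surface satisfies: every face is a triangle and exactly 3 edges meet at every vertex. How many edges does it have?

6

Each face has 3 edges and each edge borders two faces, so 2E = 3F.
Each vertex has degree 3, so 3V = 2E and hence V = 3F/3.
Euler: V − E + F = 2 ⇒ (3F/3) − (3F/2) + F = 2.
Multiply by 6: (6 − 9 + 6)F = 12, i.e. 3F = 12.
So F = 4, E = 3·4/2 = 6, V = 3·4/3 = 4.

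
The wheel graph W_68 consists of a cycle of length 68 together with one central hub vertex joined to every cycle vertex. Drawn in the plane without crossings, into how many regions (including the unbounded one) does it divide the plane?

69

W_68 has V = 68 + 1 = 69 vertices and E = 2·68 = 136 edges.
By Euler's formula F = 2 − V + E = 2 − 69 + 136 = 69.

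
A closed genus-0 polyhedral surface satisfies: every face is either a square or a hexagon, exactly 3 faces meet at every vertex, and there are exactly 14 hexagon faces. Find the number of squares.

6

Let x be the number of squares; then F = 14 + x.
Edge–face incidences: 2E = 6·14 + 4·x = 84 + 4x.
Every vertex has degree 3, so 3V = 2E.
Euler: V − E + F = 2 ⇒ (2E)/3 − E + (14 + x) = 2.
Multiply by 6: 2·(2E) − 3·(2E) + 6·(14 + x) = 12, i.e. 84 + 6x − (84 + 4x) = 12.
Collecting terms: 2x = 12, so x = 6.
Then 2E = 84 + 4·6 = 108, so E = 54, V = 2E/3 = 36, F = 14 + 6 = 20.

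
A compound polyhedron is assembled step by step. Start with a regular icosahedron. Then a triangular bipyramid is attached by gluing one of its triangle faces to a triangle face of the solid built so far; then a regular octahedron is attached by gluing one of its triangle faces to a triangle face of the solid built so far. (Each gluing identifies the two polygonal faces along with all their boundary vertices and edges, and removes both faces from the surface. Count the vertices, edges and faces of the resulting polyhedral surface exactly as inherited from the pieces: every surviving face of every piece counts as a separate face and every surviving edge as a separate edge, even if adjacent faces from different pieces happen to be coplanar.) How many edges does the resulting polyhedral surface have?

45

A regular icosahedron: V=12, E=30, F=20.
Attach a triangular bipyramid (V=5, E=9, F=6) along a 3-gon: merge 3 vertices and 3 edges, delete both glued faces → V=14, E=36, F=24.
Attach a regular octahedron (V=6, E=12, F=8) along a 3-gon: merge 3 vertices and 3 edges, delete both glued faces → V=17, E=45, F=30.
Check: V − E + F = 17 − 45 + 30 = 2.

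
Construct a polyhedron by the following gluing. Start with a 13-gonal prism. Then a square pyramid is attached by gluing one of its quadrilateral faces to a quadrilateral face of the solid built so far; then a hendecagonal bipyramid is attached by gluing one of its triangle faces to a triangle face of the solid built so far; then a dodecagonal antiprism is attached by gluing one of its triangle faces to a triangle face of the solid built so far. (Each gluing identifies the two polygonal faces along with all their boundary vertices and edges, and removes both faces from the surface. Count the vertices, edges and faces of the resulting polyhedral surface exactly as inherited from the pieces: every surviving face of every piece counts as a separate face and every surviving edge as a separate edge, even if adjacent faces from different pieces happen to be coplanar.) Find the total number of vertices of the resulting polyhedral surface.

A 13-gonal prism: V=26, E=39, F=15.
Attach a square pyramid (V=5, E=8, F=5) along a 4-gon: merge 4 vertices and 4 edges, delete both glued faces → V=27, E=43, F=18.
Attach a hendecagonal bipyramid (V=13, E=33, F=22) along a 3-gon: merge 3 vertices and 3 edges, delete both glued faces → V=37, E=73, F=38.
Attach a dodecagonal antiprism (V=24, E=48, F=26) along a 3-gon: merge 3 vertices and 3 edges, delete both glued faces → V=58, E=118, F=62.
Check: V − E + F = 58 − 118 + 62 = 2.

58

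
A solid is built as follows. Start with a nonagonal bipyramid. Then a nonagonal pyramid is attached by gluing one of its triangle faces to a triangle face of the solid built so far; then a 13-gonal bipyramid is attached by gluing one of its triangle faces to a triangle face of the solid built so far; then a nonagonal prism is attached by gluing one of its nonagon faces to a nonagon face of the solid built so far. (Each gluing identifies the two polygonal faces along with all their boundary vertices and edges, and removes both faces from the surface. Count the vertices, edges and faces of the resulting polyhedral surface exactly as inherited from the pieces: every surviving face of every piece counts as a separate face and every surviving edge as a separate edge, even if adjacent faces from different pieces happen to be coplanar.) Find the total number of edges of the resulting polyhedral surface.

A nonagonal bipyramid: V=11, E=27, F=18.
Attach a nonagonal pyramid (V=10, E=18, F=10) along a 3-gon: merge 3 vertices and 3 edges, delete both glued faces → V=18, E=42, F=26.
Attach a 13-gonal bipyramid (V=15, E=39, F=26) along a 3-gon: merge 3 vertices and 3 edges, delete both glued faces → V=30, E=78, F=50.
Attach a nonagonal prism (V=18, E=27, F=11) along a 9-gon: merge 9 vertices and 9 edges, delete both glued faces → V=39, E=96, F=59.
Check: V − E + F = 39 − 96 + 59 = 2.

96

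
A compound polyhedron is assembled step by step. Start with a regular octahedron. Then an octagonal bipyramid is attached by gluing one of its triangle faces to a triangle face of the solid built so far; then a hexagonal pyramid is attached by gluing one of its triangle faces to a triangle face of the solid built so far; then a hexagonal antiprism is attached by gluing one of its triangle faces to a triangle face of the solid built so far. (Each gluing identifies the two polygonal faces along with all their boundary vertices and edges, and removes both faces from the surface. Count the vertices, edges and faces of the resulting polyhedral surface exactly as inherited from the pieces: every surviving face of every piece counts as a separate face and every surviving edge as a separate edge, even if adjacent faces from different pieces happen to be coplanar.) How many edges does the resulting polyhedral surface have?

63

A regular octahedron: V=6, E=12, F=8.
Attach an octagonal bipyramid (V=10, E=24, F=16) along a 3-gon: merge 3 vertices and 3 edges, delete both glued faces → V=13, E=33, F=22.
Attach a hexagonal pyramid (V=7, E=12, F=7) along a 3-gon: merge 3 vertices and 3 edges, delete both glued faces → V=17, E=42, F=27.
Attach a hexagonal antiprism (V=12, E=24, F=14) along a 3-gon: merge 3 vertices and 3 edges, delete both glued faces → V=26, E=63, F=39.
Check: V − E + F = 26 − 63 + 39 = 2.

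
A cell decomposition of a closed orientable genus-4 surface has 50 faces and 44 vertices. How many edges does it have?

For a closed orientable surface of genus 4, χ = 2 − 2·4 = -6.
E = V + F − (-6) = 44 + 50 − (-6) = 100.

100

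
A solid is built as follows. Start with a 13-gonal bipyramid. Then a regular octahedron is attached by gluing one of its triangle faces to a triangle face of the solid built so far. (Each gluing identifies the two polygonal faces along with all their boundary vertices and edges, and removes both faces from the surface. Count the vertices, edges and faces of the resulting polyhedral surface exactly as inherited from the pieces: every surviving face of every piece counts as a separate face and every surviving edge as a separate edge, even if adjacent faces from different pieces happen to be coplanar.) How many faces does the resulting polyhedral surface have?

A 13-gonal bipyramid: V=15, E=39, F=26.
Attach a regular octahedron (V=6, E=12, F=8) along a 3-gon: merge 3 vertices and 3 edges, delete both glued faces → V=18, E=48, F=32.
Check: V − E + F = 18 − 48 + 32 = 2.

32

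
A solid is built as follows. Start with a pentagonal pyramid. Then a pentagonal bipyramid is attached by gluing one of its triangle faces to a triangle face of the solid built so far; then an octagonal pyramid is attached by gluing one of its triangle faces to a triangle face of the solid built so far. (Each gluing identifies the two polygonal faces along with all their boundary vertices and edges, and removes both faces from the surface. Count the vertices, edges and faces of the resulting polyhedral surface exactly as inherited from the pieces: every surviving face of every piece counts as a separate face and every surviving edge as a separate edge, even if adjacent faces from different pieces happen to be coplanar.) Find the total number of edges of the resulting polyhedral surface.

35

A pentagonal pyramid: V=6, E=10, F=6.
Attach a pentagonal bipyramid (V=7, E=15, F=10) along a 3-gon: merge 3 vertices and 3 edges, delete both glued faces → V=10, E=22, F=14.
Attach an octagonal pyramid (V=9, E=16, F=9) along a 3-gon: merge 3 vertices and 3 edges, delete both glued faces → V=16, E=35, F=21.
Check: V − E + F = 16 − 35 + 21 = 2.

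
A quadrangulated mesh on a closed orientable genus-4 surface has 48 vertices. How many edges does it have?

108

χ = 2 − 2·4 = -6, and every face is a square so 4F = 2E.
V − E + F = -6 with E = 4F/2 gives 48 − (4/2 − 1)·F = -6, so F = 54 and E = 108.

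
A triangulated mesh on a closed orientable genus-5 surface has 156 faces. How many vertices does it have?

χ = 2 − 2·5 = -8, and every face is a triangle so 3F = 2E.
E = 3·156/2 = 234. Then V = -8 + E − F = -8 + 234 − 156 = 70.

70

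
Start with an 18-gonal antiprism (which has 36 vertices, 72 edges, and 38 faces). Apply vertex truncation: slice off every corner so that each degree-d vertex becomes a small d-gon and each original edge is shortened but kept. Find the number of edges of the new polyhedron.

Truncation replaces each original edge-end by a new vertex, so V′ = 2E = 144.
Each original edge survives, and each old vertex of degree d contributes d new edges; summing degrees gives Σd = 2E, so E′ = E + 2E = 3E = 216.
Each original face survives and each original vertex becomes one new face: F′ = F + V = 74.

216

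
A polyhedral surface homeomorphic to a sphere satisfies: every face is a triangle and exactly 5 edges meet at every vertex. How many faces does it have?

Each face has 3 edges and each edge borders two faces, so 2E = 3F.
Each vertex has degree 5, so 5V = 2E and hence V = 3F/5.
Euler: V − E + F = 2 ⇒ (3F/5) − (3F/2) + F = 2.
Multiply by 10: (6 − 15 + 10)F = 20, i.e. 1F = 20.
So F = 20, E = 3·20/2 = 30, V = 3·20/5 = 12.

20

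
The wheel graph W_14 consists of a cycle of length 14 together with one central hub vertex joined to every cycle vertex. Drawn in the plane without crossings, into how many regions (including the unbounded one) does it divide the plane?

W_14 has V = 14 + 1 = 15 vertices and E = 2·14 = 28 edges.
By Euler's formula F = 2 − V + E = 2 − 15 + 28 = 15.

15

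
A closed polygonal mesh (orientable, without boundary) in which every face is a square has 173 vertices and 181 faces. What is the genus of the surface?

5

Every face is a square, so 2E = 4·181 = 724, giving E = 362.
χ = V − E + F = 173 − 362 + 181 = -8.
For a closed orientable surface χ = 2 − 2g, so g = (2 − (-8))/2 = 5.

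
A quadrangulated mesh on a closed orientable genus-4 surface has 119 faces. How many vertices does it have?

χ = 2 − 2·4 = -6, and every face is a square so 4F = 2E.
E = 4·119/2 = 238. Then V = -6 + E − F = -6 + 238 − 119 = 113.

113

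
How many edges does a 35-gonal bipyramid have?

A bipyramid over an n-gon has 2n triangular faces and n + 2 vertices: V = 35 + 2 = 37, E = 3·35 = 105, F = 2·35 = 70.
Check: V − E + F = 37 − 105 + 70 = 2.

105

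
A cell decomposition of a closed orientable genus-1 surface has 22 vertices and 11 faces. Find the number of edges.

For a closed orientable surface of genus 1, χ = 2 − 2·1 = 0.
E = V + F − (0) = 22 + 11 − (0) = 33.

33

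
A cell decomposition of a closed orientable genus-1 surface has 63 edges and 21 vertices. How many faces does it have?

For a closed orientable surface of genus 1, χ = 2 − 2·1 = 0.
F = 0 − V + E = 0 − 21 + 63 = 42.

42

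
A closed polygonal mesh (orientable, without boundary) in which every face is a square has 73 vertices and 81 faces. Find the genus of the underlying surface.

Every face is a square, so 2E = 4·81 = 324, giving E = 162.
χ = V − E + F = 73 − 162 + 81 = -8.
For a closed orientable surface χ = 2 − 2g, so g = (2 − (-8))/2 = 5.

5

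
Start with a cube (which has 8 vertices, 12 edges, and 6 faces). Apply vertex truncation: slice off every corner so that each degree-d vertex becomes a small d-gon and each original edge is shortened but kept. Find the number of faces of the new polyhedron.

Truncation replaces each original edge-end by a new vertex, so V′ = 2E = 24.
Each original edge survives, and each old vertex of degree d contributes d new edges; summing degrees gives Σd = 2E, so E′ = E + 2E = 3E = 36.
Each original face survives and each original vertex becomes one new face: F′ = F + V = 14.

14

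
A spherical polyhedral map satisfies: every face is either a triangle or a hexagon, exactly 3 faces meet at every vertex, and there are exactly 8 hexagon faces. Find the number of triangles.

Let x be the number of triangles; then F = 8 + x.
Edge–face incidences: 2E = 6·8 + 3·x = 48 + 3x.
Every vertex has degree 3, so 3V = 2E.
Euler: V − E + F = 2 ⇒ (2E)/3 − E + (8 + x) = 2.
Multiply by 6: 2·(2E) − 3·(2E) + 6·(8 + x) = 12, i.e. 48 + 6x − (48 + 3x) = 12.
Collecting terms: 3x = 12, so x = 4.
Then 2E = 48 + 3·4 = 60, so E = 30, V = 2E/3 = 20, F = 8 + 4 = 12.

4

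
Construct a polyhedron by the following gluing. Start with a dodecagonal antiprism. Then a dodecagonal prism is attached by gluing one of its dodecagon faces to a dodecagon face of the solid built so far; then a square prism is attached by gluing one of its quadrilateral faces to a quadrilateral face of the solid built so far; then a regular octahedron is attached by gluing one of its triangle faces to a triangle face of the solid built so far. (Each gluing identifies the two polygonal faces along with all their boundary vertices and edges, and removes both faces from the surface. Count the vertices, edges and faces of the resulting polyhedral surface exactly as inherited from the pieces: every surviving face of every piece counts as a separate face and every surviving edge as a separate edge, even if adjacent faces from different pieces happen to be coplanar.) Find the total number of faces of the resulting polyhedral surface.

48

A dodecagonal antiprism: V=24, E=48, F=26.
Attach a dodecagonal prism (V=24, E=36, F=14) along a 12-gon: merge 12 vertices and 12 edges, delete both glued faces → V=36, E=72, F=38.
Attach a square prism (V=8, E=12, F=6) along a 4-gon: merge 4 vertices and 4 edges, delete both glued faces → V=40, E=80, F=42.
Attach a regular octahedron (V=6, E=12, F=8) along a 3-gon: merge 3 vertices and 3 edges, delete both glued faces → V=43, E=89, F=48.
Check: V − E + F = 43 − 89 + 48 = 2.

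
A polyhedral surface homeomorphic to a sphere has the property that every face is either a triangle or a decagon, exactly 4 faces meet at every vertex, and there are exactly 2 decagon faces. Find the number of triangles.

Let x be the number of triangles; then F = 2 + x.
Edge–face incidences: 2E = 10·2 + 3·x = 20 + 3x.
Every vertex has degree 4, so 4V = 2E.
Euler: V − E + F = 2 ⇒ (2E)/4 − E + (2 + x) = 2.
Multiply by 8: 2·(2E) − 4·(2E) + 8·(2 + x) = 16, i.e. 16 + 8x − 2·(20 + 3x) = 16.
Collecting terms: 2x − 24 = 16, so 2x = 40, so x = 20.
Then 2E = 20 + 3·20 = 80, so E = 40, V = 2E/4 = 20, F = 2 + 20 = 22.

20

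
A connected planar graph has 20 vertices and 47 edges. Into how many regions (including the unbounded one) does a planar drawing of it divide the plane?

Euler's formula for a connected plane graph: V − E + F = 2, so F = 2 − 20 + 47 = 29.

29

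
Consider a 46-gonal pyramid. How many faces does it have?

A pyramid on an n-gon base has one n-gon and n triangles: V = 46 + 1 = 47, E = 2·46 = 92, F = 46 + 1 = 47.
Check: V − E + F = 47 − 92 + 47 = 2.

47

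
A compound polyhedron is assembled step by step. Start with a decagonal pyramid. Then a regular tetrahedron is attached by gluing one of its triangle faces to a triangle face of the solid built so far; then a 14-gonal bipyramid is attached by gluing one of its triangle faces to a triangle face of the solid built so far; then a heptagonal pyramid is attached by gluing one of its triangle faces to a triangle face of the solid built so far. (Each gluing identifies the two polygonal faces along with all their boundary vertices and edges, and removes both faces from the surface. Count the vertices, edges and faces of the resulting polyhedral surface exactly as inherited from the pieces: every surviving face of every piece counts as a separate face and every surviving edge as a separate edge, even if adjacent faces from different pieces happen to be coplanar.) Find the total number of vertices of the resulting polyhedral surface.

A decagonal pyramid: V=11, E=20, F=11.
Attach a regular tetrahedron (V=4, E=6, F=4) along a 3-gon: merge 3 vertices and 3 edges, delete both glued faces → V=12, E=23, F=13.
Attach a 14-gonal bipyramid (V=16, E=42, F=28) along a 3-gon: merge 3 vertices and 3 edges, delete both glued faces → V=25, E=62, F=39.
Attach a heptagonal pyramid (V=8, E=14, F=8) along a 3-gon: merge 3 vertices and 3 edges, delete both glued faces → V=30, E=73, F=45.
Check: V − E + F = 30 − 73 + 45 = 2.

30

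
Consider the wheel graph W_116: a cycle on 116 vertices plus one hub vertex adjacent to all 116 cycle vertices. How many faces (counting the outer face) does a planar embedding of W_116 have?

117

W_116 has V = 116 + 1 = 117 vertices and E = 2·116 = 232 edges.
By Euler's formula F = 2 − V + E = 2 − 117 + 232 = 117.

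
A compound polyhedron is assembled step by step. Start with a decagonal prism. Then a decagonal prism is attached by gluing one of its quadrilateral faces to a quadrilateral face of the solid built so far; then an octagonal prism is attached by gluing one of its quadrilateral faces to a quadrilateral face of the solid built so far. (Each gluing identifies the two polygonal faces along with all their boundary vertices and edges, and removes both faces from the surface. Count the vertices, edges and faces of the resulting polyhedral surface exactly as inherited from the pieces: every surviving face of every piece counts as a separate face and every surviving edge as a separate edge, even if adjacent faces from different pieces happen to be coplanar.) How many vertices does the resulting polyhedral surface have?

A decagonal prism: V=20, E=30, F=12.
Attach a decagonal prism (V=20, E=30, F=12) along a 4-gon: merge 4 vertices and 4 edges, delete both glued faces → V=36, E=56, F=22.
Attach an octagonal prism (V=16, E=24, F=10) along a 4-gon: merge 4 vertices and 4 edges, delete both glued faces → V=48, E=76, F=30.
Check: V − E + F = 48 − 76 + 30 = 2.

48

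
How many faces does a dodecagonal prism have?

14

A prism on an n-gon has two n-gon bases and n rectangular sides: V = 2·12 = 24, E = 3·12 = 36, F = 12 + 2 = 14.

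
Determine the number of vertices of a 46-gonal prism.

92

A prism on an n-gon has two n-gon bases and n rectangular sides: V = 2·46 = 92, E = 3·46 = 138, F = 46 + 2 = 48.
Check: V − E + F = 92 − 138 + 48 = 2.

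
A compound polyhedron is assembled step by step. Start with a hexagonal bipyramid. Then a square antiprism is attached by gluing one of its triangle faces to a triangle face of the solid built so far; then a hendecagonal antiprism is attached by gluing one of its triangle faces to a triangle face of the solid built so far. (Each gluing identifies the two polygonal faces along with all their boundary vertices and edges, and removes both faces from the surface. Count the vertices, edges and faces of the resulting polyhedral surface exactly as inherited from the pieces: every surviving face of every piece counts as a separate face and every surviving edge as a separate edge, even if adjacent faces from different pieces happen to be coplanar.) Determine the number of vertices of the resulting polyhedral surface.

A hexagonal bipyramid: V=8, E=18, F=12.
Attach a square antiprism (V=8, E=16, F=10) along a 3-gon: merge 3 vertices and 3 edges, delete both glued faces → V=13, E=31, F=20.
Attach a hendecagonal antiprism (V=22, E=44, F=24) along a 3-gon: merge 3 vertices and 3 edges, delete both glued faces → V=32, E=72, F=42.
Check: V − E + F = 32 − 72 + 42 = 2.

32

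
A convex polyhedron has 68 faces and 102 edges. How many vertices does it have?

36

Here V − E + F = 2.
V = 2 + E − F = 2 + 102 − 68 = 36.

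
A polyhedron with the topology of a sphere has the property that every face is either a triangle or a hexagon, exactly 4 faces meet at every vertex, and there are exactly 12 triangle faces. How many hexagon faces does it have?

2

Let x be the number of hexagons; then F = 12 + x.
Edge–face incidences: 2E = 3·12 + 6·x = 36 + 6x.
Every vertex has degree 4, so 4V = 2E.
Euler: V − E + F = 2 ⇒ (2E)/4 − E + (12 + x) = 2.
Multiply by 8: 2·(2E) − 4·(2E) + 8·(12 + x) = 16, i.e. 96 + 8x − 2·(36 + 6x) = 16.
Collecting terms: −4x + 24 = 16, so −4x = −8, so x = 2.
Then 2E = 36 + 6·2 = 48, so E = 24, V = 2E/4 = 12, F = 12 + 2 = 14.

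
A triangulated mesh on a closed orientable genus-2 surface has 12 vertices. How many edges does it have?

χ = 2 − 2·2 = -2, and every face is a triangle so 3F = 2E.
V − E + F = -2 with E = 3F/2 gives 12 − (3/2 − 1)·F = -2, so F = 28 and E = 42.

42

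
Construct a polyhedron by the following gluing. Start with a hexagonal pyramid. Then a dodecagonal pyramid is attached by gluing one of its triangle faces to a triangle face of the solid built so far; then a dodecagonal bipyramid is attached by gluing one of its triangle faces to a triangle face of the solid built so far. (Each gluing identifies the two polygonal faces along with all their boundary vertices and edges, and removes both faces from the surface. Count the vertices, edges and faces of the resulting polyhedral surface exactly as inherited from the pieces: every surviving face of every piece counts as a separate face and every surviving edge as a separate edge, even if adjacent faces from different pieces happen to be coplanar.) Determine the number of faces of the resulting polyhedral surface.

A hexagonal pyramid: V=7, E=12, F=7.
Attach a dodecagonal pyramid (V=13, E=24, F=13) along a 3-gon: merge 3 vertices and 3 edges, delete both glued faces → V=17, E=33, F=18.
Attach a dodecagonal bipyramid (V=14, E=36, F=24) along a 3-gon: merge 3 vertices and 3 edges, delete both glued faces → V=28, E=66, F=40.
Check: V − E + F = 28 − 66 + 40 = 2.

40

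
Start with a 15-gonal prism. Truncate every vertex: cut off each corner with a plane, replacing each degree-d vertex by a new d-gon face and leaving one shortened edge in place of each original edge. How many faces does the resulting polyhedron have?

The base solid has V = 30, E = 45, F = 17.
Truncation replaces each original edge-end by a new vertex, so V′ = 2E = 90.
Each original edge survives, and each old vertex of degree d contributes d new edges; summing degrees gives Σd = 2E, so E′ = E + 2E = 3E = 135.
Each original face survives and each original vertex becomes one new face: F′ = F + V = 47.

47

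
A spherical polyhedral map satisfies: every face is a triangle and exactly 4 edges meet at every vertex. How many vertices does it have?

6

Each face has 3 edges and each edge borders two faces, so 2E = 3F.
Each vertex has degree 4, so 4V = 2E and hence V = 3F/4.
Euler: V − E + F = 2 ⇒ (3F/4) − (3F/2) + F = 2.
Multiply by 8: (6 − 12 + 8)F = 16, i.e. 2F = 16.
So F = 8, E = 3·8/2 = 12, V = 3·8/4 = 6.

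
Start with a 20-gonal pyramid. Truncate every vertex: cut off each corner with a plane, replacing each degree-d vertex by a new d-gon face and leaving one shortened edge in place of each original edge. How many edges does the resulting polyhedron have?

The base solid has V = 21, E = 40, F = 21.
Truncation replaces each original edge-end by a new vertex, so V′ = 2E = 80.
Each original edge survives, and each old vertex of degree d contributes d new edges; summing degrees gives Σd = 2E, so E′ = E + 2E = 3E = 120.
Each original face survives and each original vertex becomes one new face: F′ = F + V = 42.

120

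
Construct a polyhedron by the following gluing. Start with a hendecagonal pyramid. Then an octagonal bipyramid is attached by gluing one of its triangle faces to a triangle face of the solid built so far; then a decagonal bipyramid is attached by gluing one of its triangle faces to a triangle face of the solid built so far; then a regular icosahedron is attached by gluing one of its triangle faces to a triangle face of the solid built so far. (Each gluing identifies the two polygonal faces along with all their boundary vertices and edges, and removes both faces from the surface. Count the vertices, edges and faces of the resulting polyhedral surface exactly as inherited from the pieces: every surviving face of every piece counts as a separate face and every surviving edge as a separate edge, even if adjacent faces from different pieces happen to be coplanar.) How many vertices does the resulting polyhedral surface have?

37

A hendecagonal pyramid: V=12, E=22, F=12.
Attach an octagonal bipyramid (V=10, E=24, F=16) along a 3-gon: merge 3 vertices and 3 edges, delete both glued faces → V=19, E=43, F=26.
Attach a decagonal bipyramid (V=12, E=30, F=20) along a 3-gon: merge 3 vertices and 3 edges, delete both glued faces → V=28, E=70, F=44.
Attach a regular icosahedron (V=12, E=30, F=20) along a 3-gon: merge 3 vertices and 3 edges, delete both glued faces → V=37, E=97, F=62.
Check: V − E + F = 37 − 97 + 62 = 2.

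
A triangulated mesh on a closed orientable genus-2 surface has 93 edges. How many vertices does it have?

29

χ = 2 − 2·2 = -2, and every face is a triangle so 3F = 2E.
F = 2E/3 = 62. Then V = -2 + E − F = -2 + 93 − 62 = 29.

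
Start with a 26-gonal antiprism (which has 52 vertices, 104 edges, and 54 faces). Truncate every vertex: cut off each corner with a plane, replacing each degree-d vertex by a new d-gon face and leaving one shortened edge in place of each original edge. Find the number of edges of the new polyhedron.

312

Truncation replaces each original edge-end by a new vertex, so V′ = 2E = 208.
Each original edge survives, and each old vertex of degree d contributes d new edges; summing degrees gives Σd = 2E, so E′ = E + 2E = 3E = 312.
Each original face survives and each original vertex becomes one new face: F′ = F + V = 106.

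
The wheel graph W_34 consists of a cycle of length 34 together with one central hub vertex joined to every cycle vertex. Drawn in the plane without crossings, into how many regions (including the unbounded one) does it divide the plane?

35

W_34 has V = 34 + 1 = 35 vertices and E = 2·34 = 68 edges.
By Euler's formula F = 2 − V + E = 2 − 35 + 68 = 35.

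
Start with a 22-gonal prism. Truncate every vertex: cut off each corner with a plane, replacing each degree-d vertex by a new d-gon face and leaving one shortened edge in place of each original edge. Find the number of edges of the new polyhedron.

198

The base solid has V = 44, E = 66, F = 24.
Truncation replaces each original edge-end by a new vertex, so V′ = 2E = 132.
Each original edge survives, and each old vertex of degree d contributes d new edges; summing degrees gives Σd = 2E, so E′ = E + 2E = 3E = 198.
Each original face survives and each original vertex becomes one new face: F′ = F + V = 68.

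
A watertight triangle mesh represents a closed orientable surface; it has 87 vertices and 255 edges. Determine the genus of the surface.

0

Every face is a triangle and each edge borders two faces, so 3F = 2·255, giving F = 170.
χ = V − E + F = 87 − 255 + 170 = 2.
For a closed orientable surface χ = 2 − 2g, so g = (2 − (2))/2 = 0.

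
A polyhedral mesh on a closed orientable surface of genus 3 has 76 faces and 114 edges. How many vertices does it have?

34

For a closed orientable surface of genus 3, χ = 2 − 2·3 = -4.
V = -4 + E − F = -4 + 114 − 76 = 34.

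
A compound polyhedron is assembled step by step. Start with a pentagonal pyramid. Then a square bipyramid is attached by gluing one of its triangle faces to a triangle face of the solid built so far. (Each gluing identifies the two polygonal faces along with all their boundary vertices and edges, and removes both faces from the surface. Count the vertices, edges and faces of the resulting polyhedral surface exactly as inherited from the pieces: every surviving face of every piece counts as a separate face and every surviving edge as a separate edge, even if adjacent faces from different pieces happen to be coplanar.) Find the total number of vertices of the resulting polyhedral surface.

9

A pentagonal pyramid: V=6, E=10, F=6.
Attach a square bipyramid (V=6, E=12, F=8) along a 3-gon: merge 3 vertices and 3 edges, delete both glued faces → V=9, E=19, F=12.
Check: V − E + F = 9 − 19 + 12 = 2.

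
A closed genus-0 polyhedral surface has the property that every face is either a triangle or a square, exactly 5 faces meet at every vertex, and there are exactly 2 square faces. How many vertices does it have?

16

Let x be the number of triangles; then F = 2 + x.
Edge–face incidences: 2E = 4·2 + 3·x = 8 + 3x.
Every vertex has degree 5, so 5V = 2E.
Euler: V − E + F = 2 ⇒ (2E)/5 − E + (2 + x) = 2.
Multiply by 10: 2·(2E) − 5·(2E) + 10·(2 + x) = 20, i.e. 20 + 10x − 3·(8 + 3x) = 20.
Collecting terms: x − 4 = 20, so x = 24.
Then 2E = 8 + 3·24 = 80, so E = 40, V = 2E/5 = 16, F = 2 + 24 = 26.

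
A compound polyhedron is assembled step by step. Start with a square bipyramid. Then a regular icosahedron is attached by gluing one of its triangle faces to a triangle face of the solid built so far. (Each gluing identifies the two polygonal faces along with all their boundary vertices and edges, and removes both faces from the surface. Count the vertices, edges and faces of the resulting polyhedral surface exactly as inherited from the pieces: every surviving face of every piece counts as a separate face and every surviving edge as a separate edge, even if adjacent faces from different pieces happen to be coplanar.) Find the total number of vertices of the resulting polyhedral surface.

A square bipyramid: V=6, E=12, F=8.
Attach a regular icosahedron (V=12, E=30, F=20) along a 3-gon: merge 3 vertices and 3 edges, delete both glued faces → V=15, E=39, F=26.
Check: V − E + F = 15 − 39 + 26 = 2.

15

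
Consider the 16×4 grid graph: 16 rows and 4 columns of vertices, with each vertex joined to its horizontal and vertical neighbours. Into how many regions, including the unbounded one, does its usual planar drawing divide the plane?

The grid has V = 16·4 = 64 vertices and E = 16·3 + 4·15 = 108 edges.
F = 2 − V + E = 2 − 64 + 108 = 46.

46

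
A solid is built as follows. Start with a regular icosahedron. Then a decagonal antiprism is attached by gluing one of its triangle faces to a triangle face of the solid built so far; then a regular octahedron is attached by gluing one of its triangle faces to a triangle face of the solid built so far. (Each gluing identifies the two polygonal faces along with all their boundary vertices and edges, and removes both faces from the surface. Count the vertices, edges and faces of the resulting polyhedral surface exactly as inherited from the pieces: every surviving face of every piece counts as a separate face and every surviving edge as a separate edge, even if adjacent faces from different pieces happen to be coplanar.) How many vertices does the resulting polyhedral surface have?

A regular icosahedron: V=12, E=30, F=20.
Attach a decagonal antiprism (V=20, E=40, F=22) along a 3-gon: merge 3 vertices and 3 edges, delete both glued faces → V=29, E=67, F=40.
Attach a regular octahedron (V=6, E=12, F=8) along a 3-gon: merge 3 vertices and 3 edges, delete both glued faces → V=32, E=76, F=46.
Check: V − E + F = 32 − 76 + 46 = 2.

32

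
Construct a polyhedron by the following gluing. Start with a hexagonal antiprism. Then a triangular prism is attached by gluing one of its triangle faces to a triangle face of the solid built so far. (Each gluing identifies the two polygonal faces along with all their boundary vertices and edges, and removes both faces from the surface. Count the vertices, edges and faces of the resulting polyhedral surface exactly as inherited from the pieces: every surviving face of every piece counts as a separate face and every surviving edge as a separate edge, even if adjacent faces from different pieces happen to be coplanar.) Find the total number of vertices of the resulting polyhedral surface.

A hexagonal antiprism: V=12, E=24, F=14.
Attach a triangular prism (V=6, E=9, F=5) along a 3-gon: merge 3 vertices and 3 edges, delete both glued faces → V=15, E=30, F=17.
Check: V − E + F = 15 − 30 + 17 = 2.

15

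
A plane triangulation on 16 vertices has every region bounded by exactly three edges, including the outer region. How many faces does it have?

In a plane triangulation 3F = 2E and V − E + F = 2, so F = 2V − 4 = 2·16 − 4 = 28.

28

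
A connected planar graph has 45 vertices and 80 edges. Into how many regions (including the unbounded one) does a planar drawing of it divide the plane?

37

Euler's formula for a connected plane graph: V − E + F = 2, so F = 2 − 45 + 80 = 37.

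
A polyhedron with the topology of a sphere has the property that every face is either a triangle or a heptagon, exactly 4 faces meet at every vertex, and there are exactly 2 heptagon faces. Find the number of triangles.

14

Let x be the number of triangles; then F = 2 + x.
Edge–face incidences: 2E = 7·2 + 3·x = 14 + 3x.
Every vertex has degree 4, so 4V = 2E.
Euler: V − E + F = 2 ⇒ (2E)/4 − E + (2 + x) = 2.
Multiply by 8: 2·(2E) − 4·(2E) + 8·(2 + x) = 16, i.e. 16 + 8x − 2·(14 + 3x) = 16.
Collecting terms: 2x − 12 = 16, so 2x = 28, so x = 14.
Then 2E = 14 + 3·14 = 56, so E = 28, V = 2E/4 = 14, F = 2 + 14 = 16.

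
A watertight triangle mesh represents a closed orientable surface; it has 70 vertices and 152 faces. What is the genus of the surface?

Every face is a triangle, so 2E = 3·152 = 456, giving E = 228.
χ = V − E + F = 70 − 228 + 152 = -6.
For a closed orientable surface χ = 2 − 2g, so g = (2 − (-6))/2 = 4.

4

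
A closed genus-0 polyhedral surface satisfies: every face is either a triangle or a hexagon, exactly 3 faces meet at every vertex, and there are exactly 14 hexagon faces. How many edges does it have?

Let x be the number of triangles; then F = 14 + x.
Edge–face incidences: 2E = 6·14 + 3·x = 84 + 3x.
Every vertex has degree 3, so 3V = 2E.
Euler: V − E + F = 2 ⇒ (2E)/3 − E + (14 + x) = 2.
Multiply by 6: 2·(2E) − 3·(2E) + 6·(14 + x) = 12, i.e. 84 + 6x − (84 + 3x) = 12.
Collecting terms: 3x = 12, so x = 4.
Then 2E = 84 + 3·4 = 96, so E = 48, V = 2E/3 = 32, F = 14 + 4 = 18.

48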